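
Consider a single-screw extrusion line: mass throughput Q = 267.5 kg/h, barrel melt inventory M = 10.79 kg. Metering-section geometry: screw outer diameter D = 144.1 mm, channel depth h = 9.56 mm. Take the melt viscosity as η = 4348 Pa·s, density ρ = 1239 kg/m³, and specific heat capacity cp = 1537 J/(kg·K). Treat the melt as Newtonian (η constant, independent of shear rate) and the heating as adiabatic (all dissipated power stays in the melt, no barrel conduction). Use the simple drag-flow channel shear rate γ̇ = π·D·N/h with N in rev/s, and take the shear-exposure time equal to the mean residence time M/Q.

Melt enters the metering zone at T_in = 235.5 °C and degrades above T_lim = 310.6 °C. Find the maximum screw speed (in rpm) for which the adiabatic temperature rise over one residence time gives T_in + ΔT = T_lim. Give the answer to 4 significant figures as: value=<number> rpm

value=19.07 rpm

Q_s = Q / 3600 = 267.5 / 3600 = 0.0743056 kg/s
t_res = M / Q_s = 10.79 / 0.0743056 = 145.211 s
D = 144.1 mm = 0.1441 m;  h = 9.56 mm = 0.00956 m
ΔT_a = T_lim − T_in = 310.6 − 235.5 = 75.1 K
Invert ΔT = ηγ̇²t_res/(ρcp) for γ̇: γ̇_max² = ΔT_a ρ cp / (η t_res) = 75.1·1239·1537 / (4348·145.211) = 226.514 s⁻²
γ̇_max = sqrt(226.514) = 15.0504 s⁻¹
N_max = γ̇_max·h / (π·D) = 15.0504 · 0.00956 / (π · 0.1441) = 0.317828 rev/s = 19.0697 rpm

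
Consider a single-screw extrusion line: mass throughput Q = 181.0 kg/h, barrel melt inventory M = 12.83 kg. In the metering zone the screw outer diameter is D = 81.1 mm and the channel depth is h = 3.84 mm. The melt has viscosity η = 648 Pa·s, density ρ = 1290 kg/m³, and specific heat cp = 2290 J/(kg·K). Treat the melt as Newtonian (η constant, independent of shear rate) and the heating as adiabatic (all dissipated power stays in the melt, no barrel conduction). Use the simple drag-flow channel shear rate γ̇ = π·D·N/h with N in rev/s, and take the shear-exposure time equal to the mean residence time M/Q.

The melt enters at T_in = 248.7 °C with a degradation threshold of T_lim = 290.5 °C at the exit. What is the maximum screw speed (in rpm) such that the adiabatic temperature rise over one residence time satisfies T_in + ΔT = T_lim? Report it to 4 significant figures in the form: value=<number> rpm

value=24.71 rpm

Throughput in SI: Q_s = 181.0 kg/h ÷ 3600 s/h = 0.0502778 kg/s
t_res = M / Q_s = 12.83 / 0.0502778 = 255.182 s
Convert to metres: D = 0.0811 m, h = 0.00384 m
Allowable rise: ΔT_a = T_lim − T_in = 290.5 − 248.7 = 41.8 K
γ̇_max² = ΔT_a·ρ·cp/(η·t_res) = 41.8·1290·2290/(648·255.182) = 746.751 s⁻²
γ̇_max = √746.751 = 27.3267 s⁻¹
Solve γ̇ = πDN/h for N: N_max = γ̇_max·h/(π·D) = 27.3267 × 0.00384 / (π × 0.0811) = 0.411859 rev/s = 24.7115 rpm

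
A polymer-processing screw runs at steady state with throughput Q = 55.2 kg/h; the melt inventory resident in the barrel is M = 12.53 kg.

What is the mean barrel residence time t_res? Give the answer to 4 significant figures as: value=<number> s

value=817.2 s

Convert throughput: Q = 55.2 kg/h = 55.2/3600 = 0.0153333 kg/s
Mean residence time: t_res = M/Q_s = 12.53 kg / 0.0153333 kg/s = 817.174 s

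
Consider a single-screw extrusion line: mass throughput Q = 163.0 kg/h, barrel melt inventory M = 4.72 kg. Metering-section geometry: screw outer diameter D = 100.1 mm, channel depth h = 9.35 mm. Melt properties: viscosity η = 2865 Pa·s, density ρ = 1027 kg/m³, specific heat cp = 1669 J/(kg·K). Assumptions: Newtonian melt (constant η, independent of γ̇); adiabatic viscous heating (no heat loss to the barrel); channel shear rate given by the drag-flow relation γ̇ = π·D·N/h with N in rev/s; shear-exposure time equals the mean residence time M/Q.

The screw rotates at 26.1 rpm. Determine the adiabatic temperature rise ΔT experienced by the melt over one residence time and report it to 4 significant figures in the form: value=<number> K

value=37.30 K

Q_s = Q / 3600 = 163.0 / 3600 = 0.0452778 kg/s
t_res = M / Q_s = 4.72 / 0.0452778 = 104.245 s
D = 100.1 mm = 0.1001 m;  h = 9.35 mm = 0.00935 m;  N = 26.1 rpm / 60 = 0.435 rev/s
Shear rate: γ̇ = πDN/h = π·0.1001·0.435/0.00935 = 14.6306 s⁻¹
Adiabatic rise: ΔT = η γ̇² t_res / (ρ cp) = 2865·(14.6306)²·104.245 / (1027·1669) = 37.2973 K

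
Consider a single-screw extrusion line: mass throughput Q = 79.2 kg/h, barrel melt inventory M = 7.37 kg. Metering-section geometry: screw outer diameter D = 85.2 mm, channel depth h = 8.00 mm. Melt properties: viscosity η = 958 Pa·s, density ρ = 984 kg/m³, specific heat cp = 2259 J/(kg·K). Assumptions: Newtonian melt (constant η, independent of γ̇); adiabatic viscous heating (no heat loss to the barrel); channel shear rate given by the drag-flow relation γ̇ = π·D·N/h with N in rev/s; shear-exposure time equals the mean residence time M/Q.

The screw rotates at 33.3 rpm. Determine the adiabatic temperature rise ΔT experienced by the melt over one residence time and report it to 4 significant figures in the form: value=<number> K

Q_s = Q / 3600 = 79.2 / 3600 = 0.022 kg/s
Mean residence time: t_res = M/Q_s = 7.37 kg / 0.022 kg/s = 335 s
D = 85.2 mm = 0.0852 m;  h = 8.00 mm = 0.008 m;  N = 33.3 rpm / 60 = 0.555 rev/s
γ̇ = π D N / h = (π)(0.0852)(0.555) / 0.008 = 18.5692 s⁻¹
ΔT = η·γ̇²·t_res / (ρ·cp) = 958 · (18.5692)² · 335 / (984 · 2259) = 49.7833 K

value=49.78 K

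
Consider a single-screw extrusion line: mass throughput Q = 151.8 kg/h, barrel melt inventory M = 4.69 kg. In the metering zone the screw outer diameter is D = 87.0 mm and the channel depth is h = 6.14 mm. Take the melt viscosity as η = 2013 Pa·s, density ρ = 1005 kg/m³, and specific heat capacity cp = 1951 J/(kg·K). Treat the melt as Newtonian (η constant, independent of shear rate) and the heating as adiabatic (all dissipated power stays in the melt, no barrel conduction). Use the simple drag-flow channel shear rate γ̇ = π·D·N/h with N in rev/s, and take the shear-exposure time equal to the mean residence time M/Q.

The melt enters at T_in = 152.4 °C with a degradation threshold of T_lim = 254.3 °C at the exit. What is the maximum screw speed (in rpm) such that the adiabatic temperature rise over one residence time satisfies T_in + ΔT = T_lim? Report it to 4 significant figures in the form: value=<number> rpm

value=40.26 rpm

Q_s = Q / 3600 = 151.8 / 3600 = 0.0421667 kg/s
t_res = M / Q_s = 4.69 ÷ 0.0421667 = 111.225 s
D = 87.0 mm = 0.087 m;  h = 6.14 mm = 0.00614 m
Allowable rise: ΔT_a = T_lim − T_in = 254.3 − 152.4 = 101.9 K
γ̇_max² = ΔT_a·ρ·cp/(η·t_res) = 101.9·1005·1951/(2013·111.225) = 892.381 s⁻²
Take the square root: γ̇_max = √(892.381) = 29.8727 s⁻¹
Solve γ̇ = πDN/h for N: N_max = γ̇_max·h/(π·D) = 29.8727 × 0.00614 / (π × 0.087) = 0.67108 rev/s = 40.2648 rpm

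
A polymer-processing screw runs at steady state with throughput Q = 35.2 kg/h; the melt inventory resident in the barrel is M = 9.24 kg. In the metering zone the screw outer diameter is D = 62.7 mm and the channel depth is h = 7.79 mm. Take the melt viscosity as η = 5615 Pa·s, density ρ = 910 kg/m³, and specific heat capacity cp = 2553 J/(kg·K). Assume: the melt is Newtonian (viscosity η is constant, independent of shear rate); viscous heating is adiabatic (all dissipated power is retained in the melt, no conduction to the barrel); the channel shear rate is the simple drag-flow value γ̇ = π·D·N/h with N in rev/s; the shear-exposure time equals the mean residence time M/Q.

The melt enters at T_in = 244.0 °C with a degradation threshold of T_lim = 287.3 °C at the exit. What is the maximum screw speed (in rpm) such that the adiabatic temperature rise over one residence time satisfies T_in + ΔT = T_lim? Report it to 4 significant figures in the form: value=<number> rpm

value=10.33 rpm

Throughput in SI: Q_s = 35.2 kg/h ÷ 3600 s/h = 0.00977778 kg/s
t_res = M / Q_s = 9.24 / 0.00977778 = 945 s
Convert to metres: D = 0.0627 m, h = 0.00779 m
Allowable rise: ΔT_a = T_lim − T_in = 287.3 − 244.0 = 43.3 K
γ̇_max² = ΔT_a·ρ·cp/(η·t_res) = 43.3·910·2553/(5615·945) = 18.9583 s⁻²
γ̇_max = sqrt(18.9583) = 4.35411 s⁻¹
N_max = γ̇_max·h / (π·D) = 4.35411 · 0.00779 / (π · 0.0627) = 0.172195 rev/s = 10.3317 rpm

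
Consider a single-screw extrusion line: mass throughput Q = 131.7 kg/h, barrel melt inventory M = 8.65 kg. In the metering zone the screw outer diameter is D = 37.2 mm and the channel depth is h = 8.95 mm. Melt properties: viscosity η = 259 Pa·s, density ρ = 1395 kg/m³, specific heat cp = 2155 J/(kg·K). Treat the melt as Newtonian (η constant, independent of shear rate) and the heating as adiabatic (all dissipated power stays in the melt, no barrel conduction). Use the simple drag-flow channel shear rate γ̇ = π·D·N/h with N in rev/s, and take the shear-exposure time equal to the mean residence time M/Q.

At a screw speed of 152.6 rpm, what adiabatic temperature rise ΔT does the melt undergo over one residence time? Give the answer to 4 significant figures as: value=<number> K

Q_s = Q / 3600 = 131.7 / 3600 = 0.0365833 kg/s
t_res = M / Q_s = 8.65 ÷ 0.0365833 = 236.446 s
Geometry in metres: D = 37.2 mm → 0.0372 m, h = 8.95 mm → 0.00895 m; screw speed N = 152.6 rpm = 2.54333 rev/s
Shear rate: γ̇ = πDN/h = π·0.0372·2.54333/0.00895 = 33.2103 s⁻¹
Adiabatic rise: ΔT = η γ̇² t_res / (ρ cp) = 259·(33.2103)²·236.446 / (1395·2155) = 22.4676 K

value=22.47 K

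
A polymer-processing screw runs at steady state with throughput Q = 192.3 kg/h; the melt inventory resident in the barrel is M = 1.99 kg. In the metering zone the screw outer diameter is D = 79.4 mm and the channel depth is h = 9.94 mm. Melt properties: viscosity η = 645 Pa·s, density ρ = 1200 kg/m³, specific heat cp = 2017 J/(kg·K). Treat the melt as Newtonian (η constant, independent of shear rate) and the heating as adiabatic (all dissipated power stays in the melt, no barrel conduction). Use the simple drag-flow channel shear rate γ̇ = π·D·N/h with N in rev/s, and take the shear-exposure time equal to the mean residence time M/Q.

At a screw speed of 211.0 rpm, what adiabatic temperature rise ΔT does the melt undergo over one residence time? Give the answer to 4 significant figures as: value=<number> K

Convert throughput: Q = 192.3 kg/h = 192.3/3600 = 0.0534167 kg/s
t_res = M / Q_s = 1.99 ÷ 0.0534167 = 37.2543 s
Convert to SI: D = 0.0794 m, h = 0.00994 m, N = 211.0/60 = 3.51667 rev/s
γ̇ = π·D·N / h = π · 0.0794 · 3.51667 / 0.00994 = 88.2501 s⁻¹
Adiabatic rise: ΔT = η γ̇² t_res / (ρ cp) = 645·(88.2501)²·37.2543 / (1200·2017) = 77.3178 K

value=77.32 K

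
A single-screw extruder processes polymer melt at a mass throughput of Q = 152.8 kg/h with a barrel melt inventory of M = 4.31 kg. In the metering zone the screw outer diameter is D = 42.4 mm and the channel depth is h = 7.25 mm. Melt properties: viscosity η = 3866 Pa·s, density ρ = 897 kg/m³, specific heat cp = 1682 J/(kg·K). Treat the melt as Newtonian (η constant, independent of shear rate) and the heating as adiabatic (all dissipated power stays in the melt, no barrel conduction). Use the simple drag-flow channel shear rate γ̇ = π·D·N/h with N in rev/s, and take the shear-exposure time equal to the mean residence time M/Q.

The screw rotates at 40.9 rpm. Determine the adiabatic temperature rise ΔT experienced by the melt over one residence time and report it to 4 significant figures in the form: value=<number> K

value=40.81 K

Q_s = Q / 3600 = 152.8 / 3600 = 0.0424444 kg/s
Mean residence time: t_res = M/Q_s = 4.31 kg / 0.0424444 kg/s = 101.545 s
D = 42.4 mm = 0.0424 m;  h = 7.25 mm = 0.00725 m;  N = 40.9 rpm / 60 = 0.681667 rev/s
γ̇ = π D N / h = (π)(0.0424)(0.681667) / 0.00725 = 12.5242 s⁻¹
ΔT = η·γ̇²·t_res / (ρ·cp) = 3866 · (12.5242)² · 101.545 / (897 · 1682) = 40.8131 K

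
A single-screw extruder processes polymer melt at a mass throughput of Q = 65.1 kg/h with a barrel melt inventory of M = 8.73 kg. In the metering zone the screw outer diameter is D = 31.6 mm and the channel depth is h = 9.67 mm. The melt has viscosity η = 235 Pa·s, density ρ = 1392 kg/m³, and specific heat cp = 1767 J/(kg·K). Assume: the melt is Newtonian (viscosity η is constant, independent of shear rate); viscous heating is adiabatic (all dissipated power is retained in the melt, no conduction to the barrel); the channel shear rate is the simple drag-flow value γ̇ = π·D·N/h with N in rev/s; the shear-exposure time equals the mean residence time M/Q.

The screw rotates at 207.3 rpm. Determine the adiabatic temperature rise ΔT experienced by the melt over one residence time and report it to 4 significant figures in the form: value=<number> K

value=58.03 K

Throughput in SI: Q_s = 65.1 kg/h ÷ 3600 s/h = 0.0180833 kg/s
t_res = M / Q_s = 8.73 ÷ 0.0180833 = 482.765 s
Convert to SI: D = 0.0316 m, h = 0.00967 m, N = 207.3/60 = 3.455 rev/s
γ̇ = π D N / h = (π)(0.0316)(3.455) / 0.00967 = 35.4698 s⁻¹
ΔT = η·γ̇²·t_res / (ρ·cp) = 235 · (35.4698)² · 482.765 / (1392 · 1767) = 58.029 K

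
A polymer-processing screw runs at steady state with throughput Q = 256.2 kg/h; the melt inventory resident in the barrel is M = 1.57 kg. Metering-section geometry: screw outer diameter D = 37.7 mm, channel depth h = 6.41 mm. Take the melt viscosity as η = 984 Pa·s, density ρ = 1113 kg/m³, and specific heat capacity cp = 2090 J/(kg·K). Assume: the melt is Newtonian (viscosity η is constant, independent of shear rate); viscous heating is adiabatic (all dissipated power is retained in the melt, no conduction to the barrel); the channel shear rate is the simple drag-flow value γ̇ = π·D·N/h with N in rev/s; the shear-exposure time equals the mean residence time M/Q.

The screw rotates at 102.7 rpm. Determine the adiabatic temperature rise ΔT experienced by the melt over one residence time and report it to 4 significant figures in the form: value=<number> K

value=9.334 K

Throughput in SI: Q_s = 256.2 kg/h ÷ 3600 s/h = 0.0711667 kg/s
t_res = M / Q_s = 1.57 / 0.0711667 = 22.0609 s
Convert to SI: D = 0.0377 m, h = 0.00641 m, N = 102.7/60 = 1.71167 rev/s
γ̇ = π·D·N / h = π · 0.0377 · 1.71167 / 0.00641 = 31.6266 s⁻¹
ΔT = η·γ̇²·t_res / (ρ·cp) = 984 · (31.6266)² · 22.0609 / (1113 · 2090) = 9.33429 K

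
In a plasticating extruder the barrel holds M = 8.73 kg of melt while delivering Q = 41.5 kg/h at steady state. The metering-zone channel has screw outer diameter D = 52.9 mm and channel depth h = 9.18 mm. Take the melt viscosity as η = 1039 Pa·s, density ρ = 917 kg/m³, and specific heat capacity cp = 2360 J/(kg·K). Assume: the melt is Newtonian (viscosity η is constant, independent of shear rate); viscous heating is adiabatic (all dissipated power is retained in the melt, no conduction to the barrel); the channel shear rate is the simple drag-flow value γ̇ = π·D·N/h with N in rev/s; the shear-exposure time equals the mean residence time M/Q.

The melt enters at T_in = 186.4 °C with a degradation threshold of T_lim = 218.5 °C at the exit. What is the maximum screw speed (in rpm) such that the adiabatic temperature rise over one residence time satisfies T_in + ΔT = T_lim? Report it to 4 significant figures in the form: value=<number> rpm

value=31.14 rpm

Q_s = Q / 3600 = 41.5 / 3600 = 0.0115278 kg/s
t_res = M / Q_s = 8.73 / 0.0115278 = 757.301 s
D = 52.9 mm = 0.0529 m;  h = 9.18 mm = 0.00918 m
ΔT_a = T_lim − T_in = 218.5 − 186.4 = 32.1 K
γ̇_max² = ΔT_a·ρ·cp / (η·t_res) = [32.1 × 917 × 2360] / [1039 × 757.301] = 88.2881 s⁻²
Take the square root: γ̇_max = √(88.2881) = 9.39617 s⁻¹
N_max = γ̇_max h / (πD) = 9.39617·0.00918/(π·0.0529) = 0.519025 rev/s → ×60 = 31.1415 rpm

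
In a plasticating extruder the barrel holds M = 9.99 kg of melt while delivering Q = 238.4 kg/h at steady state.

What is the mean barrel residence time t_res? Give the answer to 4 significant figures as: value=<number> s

Q_s = Q / 3600 = 238.4 / 3600 = 0.0662222 kg/s
t_res = M / Q_s = 9.99 ÷ 0.0662222 = 150.856 s

value=150.9 s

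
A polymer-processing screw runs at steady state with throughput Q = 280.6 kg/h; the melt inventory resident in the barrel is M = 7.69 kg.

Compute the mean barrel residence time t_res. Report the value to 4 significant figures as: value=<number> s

Q_s = Q / 3600 = 280.6 / 3600 = 0.0779444 kg/s
t_res = M / Q_s = 7.69 / 0.0779444 = 98.66 s

value=98.66 s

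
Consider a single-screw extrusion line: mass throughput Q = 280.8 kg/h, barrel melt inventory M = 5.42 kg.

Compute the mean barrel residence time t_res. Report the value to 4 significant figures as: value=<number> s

Convert throughput: Q = 280.8 kg/h = 280.8/3600 = 0.078 kg/s
t_res = M / Q_s = 5.42 ÷ 0.078 = 69.4872 s

value=69.49 s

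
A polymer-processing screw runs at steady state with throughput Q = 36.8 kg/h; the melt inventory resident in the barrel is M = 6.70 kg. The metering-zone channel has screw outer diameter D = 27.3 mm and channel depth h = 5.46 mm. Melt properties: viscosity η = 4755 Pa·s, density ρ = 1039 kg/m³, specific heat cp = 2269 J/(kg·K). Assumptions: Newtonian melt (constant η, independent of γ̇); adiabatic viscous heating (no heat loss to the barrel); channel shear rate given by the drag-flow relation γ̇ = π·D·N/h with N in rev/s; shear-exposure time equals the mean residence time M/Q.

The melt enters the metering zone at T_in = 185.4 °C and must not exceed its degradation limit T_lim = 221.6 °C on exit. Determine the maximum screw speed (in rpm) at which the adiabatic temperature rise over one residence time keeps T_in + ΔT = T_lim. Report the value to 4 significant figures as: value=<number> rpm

value=19.99 rpm

Throughput in SI: Q_s = 36.8 kg/h ÷ 3600 s/h = 0.0102222 kg/s
t_res = M / Q_s = 6.70 / 0.0102222 = 655.435 s
D = 27.3 mm = 0.0273 m;  h = 5.46 mm = 0.00546 m
ΔT_a = T_lim − T_in = 221.6 − 185.4 = 36.2 K
γ̇_max² = ΔT_a·ρ·cp / (η·t_res) = [36.2 × 1039 × 2269] / [4755 × 655.435] = 27.3828 s⁻²
γ̇_max = sqrt(27.3828) = 5.23286 s⁻¹
N_max = γ̇_max h / (πD) = 5.23286·0.00546/(π·0.0273) = 0.333134 rev/s → ×60 = 19.9881 rpm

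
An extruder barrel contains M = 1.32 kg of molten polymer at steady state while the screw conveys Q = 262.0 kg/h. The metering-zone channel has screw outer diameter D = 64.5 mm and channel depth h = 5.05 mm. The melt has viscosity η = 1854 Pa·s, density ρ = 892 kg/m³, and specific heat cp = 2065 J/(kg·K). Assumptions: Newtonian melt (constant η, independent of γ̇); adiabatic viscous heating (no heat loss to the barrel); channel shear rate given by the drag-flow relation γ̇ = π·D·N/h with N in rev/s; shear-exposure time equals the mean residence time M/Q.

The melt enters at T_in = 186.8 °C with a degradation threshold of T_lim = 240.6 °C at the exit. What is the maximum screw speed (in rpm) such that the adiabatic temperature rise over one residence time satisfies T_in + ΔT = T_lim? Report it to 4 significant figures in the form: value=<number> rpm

value=81.18 rpm

Convert throughput: Q = 262.0 kg/h = 262.0/3600 = 0.0727778 kg/s
t_res = M / Q_s = 1.32 / 0.0727778 = 18.1374 s
D = 64.5 mm = 0.0645 m;  h = 5.05 mm = 0.00505 m
Allowable rise: ΔT_a = T_lim − T_in = 240.6 − 186.8 = 53.8 K
γ̇_max² = ΔT_a·ρ·cp/(η·t_res) = 53.8·892·2065/(1854·18.1374) = 2947.01 s⁻²
Take the square root: γ̇_max = √(2947.01) = 54.2864 s⁻¹
N_max = γ̇_max h / (πD) = 54.2864·0.00505/(π·0.0645) = 1.35292 rev/s → ×60 = 81.1754 rpm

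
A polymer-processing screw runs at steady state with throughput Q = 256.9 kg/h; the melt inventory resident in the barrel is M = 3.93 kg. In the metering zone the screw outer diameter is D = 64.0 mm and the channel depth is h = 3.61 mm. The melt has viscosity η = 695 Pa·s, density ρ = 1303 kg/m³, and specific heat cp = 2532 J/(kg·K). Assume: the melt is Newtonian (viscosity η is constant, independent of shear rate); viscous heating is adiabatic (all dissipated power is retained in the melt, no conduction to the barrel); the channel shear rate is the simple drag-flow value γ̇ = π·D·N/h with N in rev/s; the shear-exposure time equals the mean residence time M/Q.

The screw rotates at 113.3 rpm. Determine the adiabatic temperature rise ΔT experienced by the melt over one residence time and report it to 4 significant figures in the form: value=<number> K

Throughput in SI: Q_s = 256.9 kg/h ÷ 3600 s/h = 0.0713611 kg/s
t_res = M / Q_s = 3.93 ÷ 0.0713611 = 55.072 s
Geometry in metres: D = 64.0 mm → 0.064 m, h = 3.61 mm → 0.00361 m; screw speed N = 113.3 rpm = 1.88833 rev/s
γ̇ = π D N / h = (π)(0.064)(1.88833) / 0.00361 = 105.172 s⁻¹
Adiabatic rise: ΔT = η γ̇² t_res / (ρ cp) = 695·(105.172)²·55.072 / (1303·2532) = 128.325 K

value=128.3 K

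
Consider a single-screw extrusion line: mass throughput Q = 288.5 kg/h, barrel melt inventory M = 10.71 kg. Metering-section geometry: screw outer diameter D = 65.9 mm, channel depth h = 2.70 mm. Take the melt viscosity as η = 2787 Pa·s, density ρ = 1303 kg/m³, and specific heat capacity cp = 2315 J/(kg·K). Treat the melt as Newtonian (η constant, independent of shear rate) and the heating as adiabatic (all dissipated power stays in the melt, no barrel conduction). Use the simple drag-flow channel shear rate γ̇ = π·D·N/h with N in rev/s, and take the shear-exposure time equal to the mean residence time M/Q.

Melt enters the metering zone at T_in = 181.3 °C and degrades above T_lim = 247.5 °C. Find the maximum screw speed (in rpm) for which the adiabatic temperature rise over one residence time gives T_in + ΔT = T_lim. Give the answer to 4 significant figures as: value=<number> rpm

Q_s = Q / 3600 = 288.5 / 3600 = 0.0801389 kg/s
Mean residence time: t_res = M/Q_s = 10.71 kg / 0.0801389 kg/s = 133.643 s
Convert to metres: D = 0.0659 m, h = 0.0027 m
ΔT_a = T_lim − T_in = 247.5 °C − 181.3 °C = 66.2 K
γ̇_max² = ΔT_a·ρ·cp/(η·t_res) = 66.2·1303·2315/(2787·133.643) = 536.13 s⁻²
γ̇_max = sqrt(536.13) = 23.1545 s⁻¹
N_max = γ̇_max h / (πD) = 23.1545·0.0027/(π·0.0659) = 0.30197 rev/s → ×60 = 18.1182 rpm

value=18.12 rpm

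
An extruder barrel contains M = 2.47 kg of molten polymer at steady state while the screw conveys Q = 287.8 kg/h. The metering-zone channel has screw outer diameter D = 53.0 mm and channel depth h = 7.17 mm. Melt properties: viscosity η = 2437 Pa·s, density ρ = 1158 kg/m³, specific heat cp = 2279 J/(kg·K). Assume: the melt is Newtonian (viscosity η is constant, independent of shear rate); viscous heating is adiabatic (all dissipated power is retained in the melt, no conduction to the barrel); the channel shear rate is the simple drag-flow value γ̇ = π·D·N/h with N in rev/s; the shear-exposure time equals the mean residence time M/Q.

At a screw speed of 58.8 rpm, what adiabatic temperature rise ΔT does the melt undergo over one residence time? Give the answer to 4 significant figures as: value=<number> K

Throughput in SI: Q_s = 287.8 kg/h ÷ 3600 s/h = 0.0799444 kg/s
t_res = M / Q_s = 2.47 ÷ 0.0799444 = 30.8965 s
Geometry in metres: D = 53.0 mm → 0.053 m, h = 7.17 mm → 0.00717 m; screw speed N = 58.8 rpm = 0.98 rev/s
Shear rate: γ̇ = πDN/h = π·0.053·0.98/0.00717 = 22.7579 s⁻¹
ΔT = η·γ̇²·t_res / (ρ·cp) = 2437 · (22.7579)² · 30.8965 / (1158 · 2279) = 14.7767 K

value=14.78 K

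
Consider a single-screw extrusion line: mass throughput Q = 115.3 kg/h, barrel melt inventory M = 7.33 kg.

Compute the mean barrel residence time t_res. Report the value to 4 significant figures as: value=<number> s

Convert throughput: Q = 115.3 kg/h = 115.3/3600 = 0.0320278 kg/s
t_res = M / Q_s = 7.33 ÷ 0.0320278 = 228.864 s

value=228.9 s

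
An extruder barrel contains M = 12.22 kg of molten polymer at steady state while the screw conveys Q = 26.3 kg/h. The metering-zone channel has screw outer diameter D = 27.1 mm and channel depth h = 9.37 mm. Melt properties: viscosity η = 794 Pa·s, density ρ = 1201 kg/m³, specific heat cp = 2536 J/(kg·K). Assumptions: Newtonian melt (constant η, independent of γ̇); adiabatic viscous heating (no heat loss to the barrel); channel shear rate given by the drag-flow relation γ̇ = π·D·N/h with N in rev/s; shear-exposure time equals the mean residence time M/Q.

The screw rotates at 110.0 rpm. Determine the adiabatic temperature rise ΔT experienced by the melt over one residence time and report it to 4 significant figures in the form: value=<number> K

value=121.0 K

Convert throughput: Q = 26.3 kg/h = 26.3/3600 = 0.00730556 kg/s
Mean residence time: t_res = M/Q_s = 12.22 kg / 0.00730556 kg/s = 1672.7 s
D = 27.1 mm = 0.0271 m;  h = 9.37 mm = 0.00937 m;  N = 110.0 rpm / 60 = 1.83333 rev/s
γ̇ = π D N / h = (π)(0.0271)(1.83333) / 0.00937 = 16.6579 s⁻¹
Adiabatic rise: ΔT = η γ̇² t_res / (ρ cp) = 794·(16.6579)²·1672.7 / (1201·2536) = 121.001 K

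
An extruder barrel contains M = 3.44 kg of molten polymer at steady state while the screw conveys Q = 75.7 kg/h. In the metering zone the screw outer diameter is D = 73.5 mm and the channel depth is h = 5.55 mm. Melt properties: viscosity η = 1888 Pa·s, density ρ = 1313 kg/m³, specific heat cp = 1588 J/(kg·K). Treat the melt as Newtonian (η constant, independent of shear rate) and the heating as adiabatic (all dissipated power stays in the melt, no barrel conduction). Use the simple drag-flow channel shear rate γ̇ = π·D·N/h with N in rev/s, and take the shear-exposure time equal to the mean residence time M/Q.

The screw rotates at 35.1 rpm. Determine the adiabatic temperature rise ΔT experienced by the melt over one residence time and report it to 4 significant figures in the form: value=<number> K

value=87.75 K

Throughput in SI: Q_s = 75.7 kg/h ÷ 3600 s/h = 0.0210278 kg/s
Mean residence time: t_res = M/Q_s = 3.44 kg / 0.0210278 kg/s = 163.593 s
D = 73.5 mm = 0.0735 m;  h = 5.55 mm = 0.00555 m;  N = 35.1 rpm / 60 = 0.585 rev/s
γ̇ = π D N / h = (π)(0.0735)(0.585) / 0.00555 = 24.3389 s⁻¹
Adiabatic rise: ΔT = η γ̇² t_res / (ρ cp) = 1888·(24.3389)²·163.593 / (1313·1588) = 87.751 K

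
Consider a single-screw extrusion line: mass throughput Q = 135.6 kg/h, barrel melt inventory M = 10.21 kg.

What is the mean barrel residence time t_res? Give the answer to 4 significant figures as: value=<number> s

Q_s = Q / 3600 = 135.6 / 3600 = 0.0376667 kg/s
t_res = M / Q_s = 10.21 ÷ 0.0376667 = 271.062 s

value=271.1 s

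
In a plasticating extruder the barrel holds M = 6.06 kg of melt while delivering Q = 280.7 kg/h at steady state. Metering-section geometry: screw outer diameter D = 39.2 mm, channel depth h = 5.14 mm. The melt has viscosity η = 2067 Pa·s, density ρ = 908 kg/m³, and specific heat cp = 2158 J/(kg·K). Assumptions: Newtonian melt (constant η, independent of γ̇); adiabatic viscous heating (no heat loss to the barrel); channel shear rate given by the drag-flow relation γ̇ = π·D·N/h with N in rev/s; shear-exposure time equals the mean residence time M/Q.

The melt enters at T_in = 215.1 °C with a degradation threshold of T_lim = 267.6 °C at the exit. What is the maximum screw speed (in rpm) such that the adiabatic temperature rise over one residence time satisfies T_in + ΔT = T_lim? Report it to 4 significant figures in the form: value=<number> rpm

Convert throughput: Q = 280.7 kg/h = 280.7/3600 = 0.0779722 kg/s
Mean residence time: t_res = M/Q_s = 6.06 kg / 0.0779722 kg/s = 77.72 s
Geometry in SI: D = 39.2 mm → 0.0392 m, h = 5.14 mm → 0.00514 m
Allowable rise: ΔT_a = T_lim − T_in = 267.6 − 215.1 = 52.5 K
Invert ΔT = ηγ̇²t_res/(ρcp) for γ̇: γ̇_max² = ΔT_a ρ cp / (η t_res) = 52.5·908·2158 / (2067·77.72) = 640.359 s⁻²
γ̇_max = sqrt(640.359) = 25.3053 s⁻¹
N_max = γ̇_max h / (πD) = 25.3053·0.00514/(π·0.0392) = 1.05618 rev/s → ×60 = 63.3709 rpm

value=63.37 rpm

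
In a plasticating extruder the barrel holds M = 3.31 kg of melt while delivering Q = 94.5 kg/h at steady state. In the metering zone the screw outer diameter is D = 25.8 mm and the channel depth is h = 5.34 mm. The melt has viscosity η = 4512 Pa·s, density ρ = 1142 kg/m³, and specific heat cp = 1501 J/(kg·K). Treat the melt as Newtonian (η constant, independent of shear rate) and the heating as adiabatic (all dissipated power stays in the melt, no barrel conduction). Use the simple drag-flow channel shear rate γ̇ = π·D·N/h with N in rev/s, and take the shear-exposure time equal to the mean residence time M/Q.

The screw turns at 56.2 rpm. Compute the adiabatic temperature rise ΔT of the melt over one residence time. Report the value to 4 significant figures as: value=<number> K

value=67.09 K

Convert throughput: Q = 94.5 kg/h = 94.5/3600 = 0.02625 kg/s
t_res = M / Q_s = 3.31 / 0.02625 = 126.095 s
Geometry in metres: D = 25.8 mm → 0.0258 m, h = 5.34 mm → 0.00534 m; screw speed N = 56.2 rpm = 0.936667 rev/s
γ̇ = π·D·N / h = π · 0.0258 · 0.936667 / 0.00534 = 14.2172 s⁻¹
Adiabatic rise: ΔT = η γ̇² t_res / (ρ cp) = 4512·(14.2172)²·126.095 / (1142·1501) = 67.0884 K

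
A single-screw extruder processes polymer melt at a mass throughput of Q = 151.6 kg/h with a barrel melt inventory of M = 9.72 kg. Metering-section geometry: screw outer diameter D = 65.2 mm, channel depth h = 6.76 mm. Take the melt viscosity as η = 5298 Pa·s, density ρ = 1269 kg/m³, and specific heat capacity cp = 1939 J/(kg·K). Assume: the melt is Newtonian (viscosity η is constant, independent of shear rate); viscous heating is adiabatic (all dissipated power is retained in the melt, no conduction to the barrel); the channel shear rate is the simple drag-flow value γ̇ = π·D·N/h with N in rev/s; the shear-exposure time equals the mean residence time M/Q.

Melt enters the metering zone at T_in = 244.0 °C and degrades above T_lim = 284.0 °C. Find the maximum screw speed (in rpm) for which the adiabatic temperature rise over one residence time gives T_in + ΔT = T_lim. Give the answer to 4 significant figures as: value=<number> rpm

Throughput in SI: Q_s = 151.6 kg/h ÷ 3600 s/h = 0.0421111 kg/s
t_res = M / Q_s = 9.72 / 0.0421111 = 230.818 s
D = 65.2 mm = 0.0652 m;  h = 6.76 mm = 0.00676 m
ΔT_a = T_lim − T_in = 284.0 − 244.0 = 40 K
γ̇_max² = ΔT_a·ρ·cp / (η·t_res) = [40 × 1269 × 1939] / [5298 × 230.818] = 80.4855 s⁻²
Take the square root: γ̇_max = √(80.4855) = 8.97137 s⁻¹
Solve γ̇ = πDN/h for N: N_max = γ̇_max·h/(π·D) = 8.97137 × 0.00676 / (π × 0.0652) = 0.296079 rev/s = 17.7648 rpm

value=17.76 rpm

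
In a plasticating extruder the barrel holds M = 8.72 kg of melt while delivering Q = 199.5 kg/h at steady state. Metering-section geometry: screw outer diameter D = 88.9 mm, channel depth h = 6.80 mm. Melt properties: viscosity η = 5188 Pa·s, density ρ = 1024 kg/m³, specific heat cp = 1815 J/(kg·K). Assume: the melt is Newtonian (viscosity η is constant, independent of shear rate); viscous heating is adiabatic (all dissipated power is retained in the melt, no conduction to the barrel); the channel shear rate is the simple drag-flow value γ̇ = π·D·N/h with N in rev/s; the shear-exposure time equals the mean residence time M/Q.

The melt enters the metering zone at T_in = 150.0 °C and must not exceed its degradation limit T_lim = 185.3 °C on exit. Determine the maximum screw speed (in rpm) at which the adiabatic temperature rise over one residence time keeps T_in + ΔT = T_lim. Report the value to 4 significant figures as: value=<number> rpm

Q_s = Q / 3600 = 199.5 / 3600 = 0.0554167 kg/s
t_res = M / Q_s = 8.72 ÷ 0.0554167 = 157.353 s
D = 88.9 mm = 0.0889 m;  h = 6.80 mm = 0.0068 m
ΔT_a = T_lim − T_in = 185.3 °C − 150.0 °C = 35.3 K
γ̇_max² = ΔT_a·ρ·cp/(η·t_res) = 35.3·1024·1815/(5188·157.353) = 80.3665 s⁻²
γ̇_max = sqrt(80.3665) = 8.96474 s⁻¹
N_max = γ̇_max·h / (π·D) = 8.96474 · 0.0068 / (π · 0.0889) = 0.21827 rev/s = 13.0962 rpm

value=13.10 rpm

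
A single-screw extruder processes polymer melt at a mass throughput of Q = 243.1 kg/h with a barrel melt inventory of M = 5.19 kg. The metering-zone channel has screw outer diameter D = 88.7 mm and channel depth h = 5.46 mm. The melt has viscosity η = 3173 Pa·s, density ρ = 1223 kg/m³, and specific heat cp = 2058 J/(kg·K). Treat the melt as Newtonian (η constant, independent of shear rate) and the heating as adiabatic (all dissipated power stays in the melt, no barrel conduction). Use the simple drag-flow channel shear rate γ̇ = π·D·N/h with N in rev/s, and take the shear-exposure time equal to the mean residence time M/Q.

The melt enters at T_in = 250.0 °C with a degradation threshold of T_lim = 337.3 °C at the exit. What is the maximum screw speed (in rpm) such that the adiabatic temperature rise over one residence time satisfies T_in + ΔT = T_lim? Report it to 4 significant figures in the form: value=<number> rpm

value=35.29 rpm

Throughput in SI: Q_s = 243.1 kg/h ÷ 3600 s/h = 0.0675278 kg/s
Mean residence time: t_res = M/Q_s = 5.19 kg / 0.0675278 kg/s = 76.8573 s
D = 88.7 mm = 0.0887 m;  h = 5.46 mm = 0.00546 m
ΔT_a = T_lim − T_in = 337.3 − 250.0 = 87.3 K
γ̇_max² = ΔT_a·ρ·cp/(η·t_res) = 87.3·1223·2058/(3173·76.8573) = 901.013 s⁻²
γ̇_max = √901.013 = 30.0169 s⁻¹
N_max = γ̇_max h / (πD) = 30.0169·0.00546/(π·0.0887) = 0.588145 rev/s → ×60 = 35.2887 rpm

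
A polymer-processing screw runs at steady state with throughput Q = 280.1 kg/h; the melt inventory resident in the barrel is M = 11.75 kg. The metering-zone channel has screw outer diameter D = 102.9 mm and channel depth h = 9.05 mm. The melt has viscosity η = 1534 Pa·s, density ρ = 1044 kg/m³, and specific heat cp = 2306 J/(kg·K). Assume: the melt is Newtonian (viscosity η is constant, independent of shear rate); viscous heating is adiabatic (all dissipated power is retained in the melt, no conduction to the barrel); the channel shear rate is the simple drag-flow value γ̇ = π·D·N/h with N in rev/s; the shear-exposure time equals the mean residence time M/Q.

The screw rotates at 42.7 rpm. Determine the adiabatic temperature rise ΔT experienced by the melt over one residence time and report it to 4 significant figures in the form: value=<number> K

Throughput in SI: Q_s = 280.1 kg/h ÷ 3600 s/h = 0.0778056 kg/s
t_res = M / Q_s = 11.75 ÷ 0.0778056 = 151.017 s
Convert to SI: D = 0.1029 m, h = 0.00905 m, N = 42.7/60 = 0.711667 rev/s
γ̇ = π·D·N / h = π · 0.1029 · 0.711667 / 0.00905 = 25.421 s⁻¹
ΔT = η·γ̇²·t_res/(ρ·cp) = [1534 × 25.421² × 151.017] / [1044 × 2306] = 62.1841 K

value=62.18 K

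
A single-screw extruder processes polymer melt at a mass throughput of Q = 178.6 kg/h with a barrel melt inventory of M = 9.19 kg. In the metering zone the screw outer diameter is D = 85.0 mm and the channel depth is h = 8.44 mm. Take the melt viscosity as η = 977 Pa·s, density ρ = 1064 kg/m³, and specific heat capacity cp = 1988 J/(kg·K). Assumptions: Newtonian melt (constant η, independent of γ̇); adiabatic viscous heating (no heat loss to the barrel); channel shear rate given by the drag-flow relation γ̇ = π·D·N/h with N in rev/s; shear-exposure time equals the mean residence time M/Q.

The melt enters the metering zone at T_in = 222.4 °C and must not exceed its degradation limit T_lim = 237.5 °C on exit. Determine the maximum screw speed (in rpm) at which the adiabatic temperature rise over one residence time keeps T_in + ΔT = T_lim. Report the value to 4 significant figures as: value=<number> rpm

value=25.19 rpm

Q_s = Q / 3600 = 178.6 / 3600 = 0.0496111 kg/s
t_res = M / Q_s = 9.19 / 0.0496111 = 185.241 s
D = 85.0 mm = 0.085 m;  h = 8.44 mm = 0.00844 m
ΔT_a = T_lim − T_in = 237.5 °C − 222.4 °C = 15.1 K
γ̇_max² = ΔT_a·ρ·cp/(η·t_res) = 15.1·1064·1988/(977·185.241) = 176.483 s⁻²
γ̇_max = sqrt(176.483) = 13.2847 s⁻¹
N_max = γ̇_max h / (πD) = 13.2847·0.00844/(π·0.085) = 0.41988 rev/s → ×60 = 25.1928 rpm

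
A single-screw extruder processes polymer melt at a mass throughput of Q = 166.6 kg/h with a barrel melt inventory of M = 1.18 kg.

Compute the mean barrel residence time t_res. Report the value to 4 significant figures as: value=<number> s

value=25.50 s

Q_s = Q / 3600 = 166.6 / 3600 = 0.0462778 kg/s
Mean residence time: t_res = M/Q_s = 1.18 kg / 0.0462778 kg/s = 25.4982 s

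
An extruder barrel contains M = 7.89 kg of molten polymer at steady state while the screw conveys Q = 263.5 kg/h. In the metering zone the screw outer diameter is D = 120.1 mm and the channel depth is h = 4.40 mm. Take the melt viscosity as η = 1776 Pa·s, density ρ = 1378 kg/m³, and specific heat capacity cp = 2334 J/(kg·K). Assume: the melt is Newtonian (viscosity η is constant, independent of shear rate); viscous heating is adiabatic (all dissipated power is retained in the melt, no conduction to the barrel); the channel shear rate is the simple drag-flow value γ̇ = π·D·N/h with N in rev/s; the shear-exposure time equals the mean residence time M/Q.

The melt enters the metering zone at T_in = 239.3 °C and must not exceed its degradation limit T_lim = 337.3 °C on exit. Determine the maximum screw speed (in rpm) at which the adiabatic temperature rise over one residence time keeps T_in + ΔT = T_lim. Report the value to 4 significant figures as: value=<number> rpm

Throughput in SI: Q_s = 263.5 kg/h ÷ 3600 s/h = 0.0731944 kg/s
t_res = M / Q_s = 7.89 ÷ 0.0731944 = 107.795 s
Convert to metres: D = 0.1201 m, h = 0.0044 m
ΔT_a = T_lim − T_in = 337.3 − 239.3 = 98 K
Invert ΔT = ηγ̇²t_res/(ρcp) for γ̇: γ̇_max² = ΔT_a ρ cp / (η t_res) = 98·1378·2334 / (1776·107.795) = 1646.4 s⁻²
γ̇_max = sqrt(1646.4) = 40.5758 s⁻¹
N_max = γ̇_max h / (πD) = 40.5758·0.0044/(π·0.1201) = 0.473181 rev/s → ×60 = 28.3908 rpm

value=28.39 rpm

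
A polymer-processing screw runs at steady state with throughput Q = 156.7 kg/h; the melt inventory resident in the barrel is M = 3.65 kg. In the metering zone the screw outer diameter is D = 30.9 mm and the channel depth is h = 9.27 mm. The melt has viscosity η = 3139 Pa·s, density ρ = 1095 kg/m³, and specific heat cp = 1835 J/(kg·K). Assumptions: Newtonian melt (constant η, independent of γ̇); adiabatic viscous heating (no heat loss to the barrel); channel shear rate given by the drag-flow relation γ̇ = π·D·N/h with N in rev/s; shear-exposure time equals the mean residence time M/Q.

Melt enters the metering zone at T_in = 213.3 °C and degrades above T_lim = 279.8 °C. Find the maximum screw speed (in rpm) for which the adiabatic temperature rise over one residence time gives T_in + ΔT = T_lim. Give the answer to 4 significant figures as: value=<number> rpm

Convert throughput: Q = 156.7 kg/h = 156.7/3600 = 0.0435278 kg/s
Mean residence time: t_res = M/Q_s = 3.65 kg / 0.0435278 kg/s = 83.8545 s
D = 30.9 mm = 0.0309 m;  h = 9.27 mm = 0.00927 m
ΔT_a = T_lim − T_in = 279.8 °C − 213.3 °C = 66.5 K
Invert ΔT = ηγ̇²t_res/(ρcp) for γ̇: γ̇_max² = ΔT_a ρ cp / (η t_res) = 66.5·1095·1835 / (3139·83.8545) = 507.638 s⁻²
γ̇_max = sqrt(507.638) = 22.5308 s⁻¹
N_max = γ̇_max·h / (π·D) = 22.5308 · 0.00927 / (π · 0.0309) = 2.15154 rev/s = 129.092 rpm

value=129.1 rpm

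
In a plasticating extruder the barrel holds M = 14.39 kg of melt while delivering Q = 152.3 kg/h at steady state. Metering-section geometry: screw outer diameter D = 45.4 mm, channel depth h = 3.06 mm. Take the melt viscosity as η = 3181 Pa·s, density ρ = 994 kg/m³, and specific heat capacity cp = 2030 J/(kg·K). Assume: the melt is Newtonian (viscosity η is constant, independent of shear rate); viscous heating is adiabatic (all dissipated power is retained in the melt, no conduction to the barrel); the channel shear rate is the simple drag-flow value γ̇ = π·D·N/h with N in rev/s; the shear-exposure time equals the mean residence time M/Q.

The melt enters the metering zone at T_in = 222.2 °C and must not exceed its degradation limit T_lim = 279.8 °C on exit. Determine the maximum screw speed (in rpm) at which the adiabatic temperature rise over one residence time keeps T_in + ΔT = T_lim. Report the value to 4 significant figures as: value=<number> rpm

Throughput in SI: Q_s = 152.3 kg/h ÷ 3600 s/h = 0.0423056 kg/s
t_res = M / Q_s = 14.39 / 0.0423056 = 340.144 s
Convert to metres: D = 0.0454 m, h = 0.00306 m
ΔT_a = T_lim − T_in = 279.8 − 222.2 = 57.6 K
Invert ΔT = ηγ̇²t_res/(ρcp) for γ̇: γ̇_max² = ΔT_a ρ cp / (η t_res) = 57.6·994·2030 / (3181·340.144) = 107.418 s⁻²
Take the square root: γ̇_max = √(107.418) = 10.3643 s⁻¹
N_max = γ̇_max h / (πD) = 10.3643·0.00306/(π·0.0454) = 0.222359 rev/s → ×60 = 13.3415 rpm

value=13.34 rpm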